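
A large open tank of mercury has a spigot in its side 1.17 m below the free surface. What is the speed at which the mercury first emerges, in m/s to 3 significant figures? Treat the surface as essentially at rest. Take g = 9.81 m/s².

v ≈ 4.79 m/s

Bernoulli from surface to hole (P equal, v_surface ≈ 0): v = √(2gh) = √(2×9.81×1.17) = 4.79 m/s.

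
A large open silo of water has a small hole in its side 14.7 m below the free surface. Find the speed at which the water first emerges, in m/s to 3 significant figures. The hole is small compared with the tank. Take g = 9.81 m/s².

v ≈ 17.0 m/s

Torricelli's result v = √(2gh) gives v = √(2·9.81·14.7) = 17.0 m/s.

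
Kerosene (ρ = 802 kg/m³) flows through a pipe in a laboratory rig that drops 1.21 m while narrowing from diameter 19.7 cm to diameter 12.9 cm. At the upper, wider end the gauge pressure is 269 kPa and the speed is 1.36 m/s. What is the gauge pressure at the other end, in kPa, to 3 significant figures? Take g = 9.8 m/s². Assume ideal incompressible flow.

By continuity, v₂ = v₁·A₁/A₂ = 1.36·(305/131) = 3.17 m/s.
Bernoulli: P₁ + ½ρv₁² + ρg h₁ = P₂ + ½ρv₂² + ρg h₂, so P₂ = P₁ + ½ρ(v₁² − v₂²) − ρg(h₂ − h₁).
P₂ = 269000 + ½·802·(1.36² − 3.17²) − 802·9.8·(−1.21) = 269000 + (-3290) − (-9510) = 275000 Pa.

275 kPa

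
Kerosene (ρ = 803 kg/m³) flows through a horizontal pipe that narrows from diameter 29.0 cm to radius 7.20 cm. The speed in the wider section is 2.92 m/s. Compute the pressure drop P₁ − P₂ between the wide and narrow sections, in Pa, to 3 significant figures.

ΔP ≈ 52900 Pa

By continuity, v₂ = v₁·A₁/A₂ = 2.92·(661/163) = 11.8 m/s.
With no height change, Bernoulli's equation is P₁ + ½ρv₁² = P₂ + ½ρv₂².
P₁ − P₂ = ½·803·(11.8² − 2.92²) = ½·803·132 = 52900 Pa.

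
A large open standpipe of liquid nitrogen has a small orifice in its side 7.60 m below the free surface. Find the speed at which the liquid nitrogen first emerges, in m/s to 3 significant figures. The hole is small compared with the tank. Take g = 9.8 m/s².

12.2 m/s

The surface is effectively still and both ends are open, so ½v² = gh and v = √(2·9.8·7.60) = 12.2 m/s.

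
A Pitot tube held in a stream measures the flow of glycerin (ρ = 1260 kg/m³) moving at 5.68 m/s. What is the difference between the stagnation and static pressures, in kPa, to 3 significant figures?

20.3 kPa

The dynamic pressure equals the rise in static pressure at the stagnation point: ΔP = ½ρv².
ΔP = ½·1260·5.68² = 20300 Pa.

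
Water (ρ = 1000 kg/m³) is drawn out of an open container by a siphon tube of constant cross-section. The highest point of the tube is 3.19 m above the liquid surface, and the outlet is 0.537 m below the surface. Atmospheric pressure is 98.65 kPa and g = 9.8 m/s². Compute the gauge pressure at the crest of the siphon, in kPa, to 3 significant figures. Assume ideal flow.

From the surface to the outlet (both open to atmosphere, surface at rest): v = √(2g·h_out) = √(2·9.8·0.537) = 3.24 m/s.
The bore is uniform, so the speed at the crest is the same v. Bernoulli surface→crest: P_atm = P_top + ½ρv² + ρg·h_top.
P_top = 98650 − ½·1000·3.24² − 1000·9.8·3.19 = 62100 Pa. So P_gauge = P_top − P_atm = -36500 Pa.

P_gauge = -36.5 kPa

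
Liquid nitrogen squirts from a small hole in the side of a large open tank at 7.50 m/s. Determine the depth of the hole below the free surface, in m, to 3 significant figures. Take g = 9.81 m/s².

h = 2.87 m

For a small hole in a large open tank, ½v² = gh, giving h = v²/(2g).
h = 7.50²/(2·9.81) = 56.2/19.62 = 2.87 m.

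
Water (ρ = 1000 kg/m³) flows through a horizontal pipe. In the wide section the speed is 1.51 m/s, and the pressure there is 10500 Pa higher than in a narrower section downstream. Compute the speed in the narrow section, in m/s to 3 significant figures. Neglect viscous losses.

With h₁ = h₂, rearranging Bernoulli gives v₂ = √(v₁² + 2ΔP/ρ).
v₂ = √(1.51² + 2·10500/1000) = √(2.28 + 21.0) = 4.82 m/s.

4.82 m/s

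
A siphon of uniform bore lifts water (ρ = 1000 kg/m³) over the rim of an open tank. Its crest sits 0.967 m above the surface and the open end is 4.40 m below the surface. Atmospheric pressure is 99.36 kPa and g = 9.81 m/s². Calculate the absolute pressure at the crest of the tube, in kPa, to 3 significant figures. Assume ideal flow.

46.7 kPa

From the surface to the outlet (both open to atmosphere, surface at rest): v = √(2g·h_out) = √(2·9.81·4.40) = 9.29 m/s.
Continuity keeps v the same throughout the tube; from surface to crest, P_atm + 0 = P_top + ½ρv² + ρg·h_top.
P_top = 99360 − ½·1000·9.29² − 1000·9.81·0.967 = 46700 Pa.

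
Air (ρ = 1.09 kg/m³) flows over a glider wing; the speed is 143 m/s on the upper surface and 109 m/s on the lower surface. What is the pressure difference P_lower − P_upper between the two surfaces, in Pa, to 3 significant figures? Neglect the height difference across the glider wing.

With negligible Δh, P + ½ρv² is constant, so P_low − P_up = ½ρ(v_up² − v_low²).
ΔP = ½·1.09·(143² − 109²) = 4670 Pa.

4670 Pa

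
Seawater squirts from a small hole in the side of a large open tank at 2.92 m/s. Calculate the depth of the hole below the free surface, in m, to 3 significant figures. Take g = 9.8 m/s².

h ≈ 0.435 m

For a small hole in a large open tank, ½v² = gh, giving h = v²/(2g).
h = 2.92²/(2·9.8) = 8.53/19.60 = 0.435 m.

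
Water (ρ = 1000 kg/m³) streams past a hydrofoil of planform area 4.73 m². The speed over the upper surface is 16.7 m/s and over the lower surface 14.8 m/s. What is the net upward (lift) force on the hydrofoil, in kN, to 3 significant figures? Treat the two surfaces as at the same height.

From P + ½ρv² = const at equal height, P_low − P_up = ½ρ(v_up² − v_low²).
ΔP = ½·1000·(16.7² − 14.8²) = 29900 Pa.
Lift = ΔP · A = 29900 × 4.73 = 142000 N.

F ≈ 142 kN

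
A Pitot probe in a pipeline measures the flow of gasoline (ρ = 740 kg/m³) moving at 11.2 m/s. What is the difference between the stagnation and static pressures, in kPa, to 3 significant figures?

46.4 kPa

Bernoulli between the free stream and the stagnation point: ½ρv² = P_stag − P_static.
ΔP = ½·740·11.2² = 46400 Pa.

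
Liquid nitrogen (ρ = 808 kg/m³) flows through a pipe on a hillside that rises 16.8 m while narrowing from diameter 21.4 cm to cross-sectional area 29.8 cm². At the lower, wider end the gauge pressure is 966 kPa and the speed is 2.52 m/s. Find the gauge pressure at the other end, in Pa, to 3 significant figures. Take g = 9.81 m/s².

P₂ = 462000 Pa

The volume flow rate is constant, so v₂ = (A₁/A₂)v₁ = (360/29.8)·2.52 = 30.4 m/s.
Applying Bernoulli between the two ends and solving for P₂: P₂ = P₁ + ½ρ(v₁² − v₂²) − ρgΔh.
P₂ = 966000 + ½·808·(2.52² − 30.4²) − 808·9.81·(+16.8) = 966000 + (-371000) − (133000) = 462000 Pa.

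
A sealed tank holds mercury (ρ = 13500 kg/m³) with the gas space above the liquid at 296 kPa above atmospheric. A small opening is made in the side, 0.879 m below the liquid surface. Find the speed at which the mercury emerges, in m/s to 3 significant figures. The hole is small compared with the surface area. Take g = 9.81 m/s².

v ≈ 7.82 m/s

Take point 1 at the surface (v₁ ≈ 0) and point 2 at the hole (at atmospheric pressure). Bernoulli: P₁ + ρg h = P_atm + ½ρv₂².
With P₁ − P_atm = 296000 Pa, v₂ = √(2gh + 2ΔP/ρ) = √(2·9.81·0.879 + 2·296000/13500) = 7.82 m/s.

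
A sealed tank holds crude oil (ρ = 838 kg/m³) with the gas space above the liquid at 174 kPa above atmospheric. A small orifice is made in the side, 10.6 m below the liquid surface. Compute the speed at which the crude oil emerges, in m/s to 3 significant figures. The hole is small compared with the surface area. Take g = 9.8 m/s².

v ≈ 25.0 m/s

Take point 1 at the surface (v₁ ≈ 0) and point 2 at the hole (at atmospheric pressure). Bernoulli: P₁ + ρg h = P_atm + ½ρv₂².
With P₁ − P_atm = 174000 Pa, v₂ = √(2gh + 2ΔP/ρ) = √(2·9.8·10.6 + 2·174000/838) = 25.0 m/s.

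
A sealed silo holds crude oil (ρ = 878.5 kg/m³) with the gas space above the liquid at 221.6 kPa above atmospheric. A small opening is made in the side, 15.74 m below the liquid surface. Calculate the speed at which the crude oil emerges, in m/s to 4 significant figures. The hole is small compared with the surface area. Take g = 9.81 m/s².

Take point 1 at the surface (v₁ ≈ 0) and point 2 at the hole (at atmospheric pressure). Bernoulli: P₁ + ρg h = P_atm + ½ρv₂².
With P₁ − P_atm = 221600 Pa, v₂ = √(2gh + 2ΔP/ρ) = √(2·9.81·15.74 + 2·221600/878.5) = 28.52 m/s.

v ≈ 28.52 m/s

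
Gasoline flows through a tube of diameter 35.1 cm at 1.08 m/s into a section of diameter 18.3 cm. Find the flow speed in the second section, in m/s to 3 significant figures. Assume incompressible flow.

v₂ ≈ 3.97 m/s

The volume flow rate is constant, so v₂ = (A₁/A₂)v₁ = (968/263)·1.08 = 3.97 m/s.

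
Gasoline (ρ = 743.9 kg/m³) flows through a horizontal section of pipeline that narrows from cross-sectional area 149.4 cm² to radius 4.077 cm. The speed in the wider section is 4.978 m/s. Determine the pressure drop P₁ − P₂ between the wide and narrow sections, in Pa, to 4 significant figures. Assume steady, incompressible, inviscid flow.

ΔP ≈ 66230 Pa

Mass conservation (A₁v₁ = A₂v₂) gives v₂ = 4.978 × 149.4/52.22 = 14.24 m/s.
Bernoulli (h₁ = h₂): P₁ − P₂ = ½ρ(v₂² − v₁²).
P₁ − P₂ = ½·743.9·(14.24² − 4.978²) = ½·743.9·178.1 = 66230 Pa.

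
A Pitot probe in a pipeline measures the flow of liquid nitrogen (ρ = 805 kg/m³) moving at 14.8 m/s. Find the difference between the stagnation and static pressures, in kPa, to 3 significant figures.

Bernoulli between the free stream and the stagnation point: ½ρv² = P_stag − P_static.
ΔP = ½·805·14.8² = 88200 Pa.

88.2 kPa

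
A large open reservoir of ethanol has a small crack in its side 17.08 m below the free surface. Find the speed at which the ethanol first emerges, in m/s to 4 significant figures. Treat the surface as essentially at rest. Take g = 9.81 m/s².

18.31 m/s

Bernoulli from surface to hole (P equal, v_surface ≈ 0): v = √(2gh) = √(2×9.81×17.08) = 18.31 m/s.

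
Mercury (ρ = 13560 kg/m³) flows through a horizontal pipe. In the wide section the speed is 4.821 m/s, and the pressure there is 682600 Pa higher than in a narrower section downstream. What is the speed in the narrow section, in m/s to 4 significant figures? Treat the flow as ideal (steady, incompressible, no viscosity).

11.13 m/s

Along the level pipe P + ½ρv² is conserved, hence v₂² = v₁² + 2(P₁ − P₂)/ρ.
v₂ = √(4.821² + 2·682600/13560) = √(23.24 + 100.7) = 11.13 m/s.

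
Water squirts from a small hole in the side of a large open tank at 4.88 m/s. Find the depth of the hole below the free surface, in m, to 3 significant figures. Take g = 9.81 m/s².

For a small hole in a large open tank, ½v² = gh, giving h = v²/(2g).
h = 4.88²/(2·9.81) = 23.8/19.62 = 1.21 m.

h = 1.21 m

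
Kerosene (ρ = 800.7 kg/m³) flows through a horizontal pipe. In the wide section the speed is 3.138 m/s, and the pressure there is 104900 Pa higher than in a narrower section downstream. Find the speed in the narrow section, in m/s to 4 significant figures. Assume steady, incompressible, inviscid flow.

16.49 m/s

With h₁ = h₂, rearranging Bernoulli gives v₂ = √(v₁² + 2ΔP/ρ).
v₂ = √(3.138² + 2·104900/800.7) = √(9.847 + 262.0) = 16.49 m/s.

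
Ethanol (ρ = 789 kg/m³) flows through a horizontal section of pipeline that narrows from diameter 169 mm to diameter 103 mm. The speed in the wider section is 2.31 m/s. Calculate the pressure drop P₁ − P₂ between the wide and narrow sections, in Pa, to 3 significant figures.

ΔP ≈ 13200 Pa

By continuity, v₂ = v₁·A₁/A₂ = 2.31·(224/83.3) = 6.22 m/s.
Along the horizontal streamline, P + ½ρv² is constant.
P₁ − P₂ = ½·789·(6.22² − 2.31²) = ½·789·33.3 = 13200 Pa.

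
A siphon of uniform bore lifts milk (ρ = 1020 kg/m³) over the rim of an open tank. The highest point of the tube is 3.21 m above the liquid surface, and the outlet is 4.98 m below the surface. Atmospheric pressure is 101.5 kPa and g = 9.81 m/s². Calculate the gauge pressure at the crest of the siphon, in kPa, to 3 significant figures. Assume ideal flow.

The outlet speed comes from Torricelli: v = √(2g·4.98) = 9.88 m/s.
With constant cross-section the crest speed equals v; applying Bernoulli from the surface up to the crest, P_top = P_atm − ½ρv² − ρg·h_top.
P_top = 101500 − ½·1020·9.88² − 1020·9.81·3.21 = 19500 Pa. So P_gauge = P_top − P_atm = -82000 Pa.

P_gauge ≈ -82.0 kPa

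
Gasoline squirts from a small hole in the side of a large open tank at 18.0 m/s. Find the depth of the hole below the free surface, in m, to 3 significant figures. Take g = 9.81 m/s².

For a small hole in a large open tank, ½v² = gh, giving h = v²/(2g).
h = 18.0²/(2·9.81) = 324/19.62 = 16.5 m.

h ≈ 16.5 m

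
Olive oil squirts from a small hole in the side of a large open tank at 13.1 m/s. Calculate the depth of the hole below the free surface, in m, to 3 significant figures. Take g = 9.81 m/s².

Inverting v = √(2gh) gives h = v² / 2g.
h = 13.1²/(2·9.81) = 172/19.62 = 8.75 m.

8.75 m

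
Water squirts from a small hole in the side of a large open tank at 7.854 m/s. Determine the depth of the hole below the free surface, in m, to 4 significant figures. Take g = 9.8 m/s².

3.147 m

For a small hole in a large open tank, ½v² = gh, giving h = v²/(2g).
h = 7.854²/(2·9.8) = 61.69/19.60 = 3.147 m.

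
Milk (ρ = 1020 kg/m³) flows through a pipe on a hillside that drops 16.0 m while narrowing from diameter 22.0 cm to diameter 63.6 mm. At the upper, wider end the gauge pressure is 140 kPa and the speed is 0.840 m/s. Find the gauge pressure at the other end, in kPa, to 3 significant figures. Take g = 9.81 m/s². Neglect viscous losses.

Continuity gives A₁v₁ = A₂v₂, so v₂ = (380 cm²)/(31.8 cm²) × 0.840 m/s = 10.1 m/s.
Energy conservation along the streamline gives P₂ = P₁ − ½ρ(v₂² − v₁²) − ρg(h₂ − h₁).
P₂ = 140000 + ½·1020·(0.840² − 10.1²) − 1020·9.81·(−16.0) = 140000 + (-51200) − (-160000) = 249000 Pa.

P₂ ≈ 249 kPa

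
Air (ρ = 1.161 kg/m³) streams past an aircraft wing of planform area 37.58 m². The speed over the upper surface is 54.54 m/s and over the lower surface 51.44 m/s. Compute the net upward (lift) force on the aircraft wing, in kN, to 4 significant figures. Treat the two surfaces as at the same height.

From P + ½ρv² = const at equal height, P_low − P_up = ½ρ(v_up² − v_low²).
ΔP = ½·1.161·(54.54² − 51.44²) = 190.7 Pa.
Lift = ΔP · A = 190.7 × 37.58 = 7167 N.

F ≈ 7.167 kN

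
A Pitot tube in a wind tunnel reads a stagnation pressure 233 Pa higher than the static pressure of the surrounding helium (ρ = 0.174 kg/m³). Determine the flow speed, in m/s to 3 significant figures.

The dynamic pressure equals the rise in static pressure at the stagnation point: ΔP = ½ρv².
v = √(2ΔP/ρ) = √(2·233/0.174) = 51.8 m/s.

v ≈ 51.8 m/s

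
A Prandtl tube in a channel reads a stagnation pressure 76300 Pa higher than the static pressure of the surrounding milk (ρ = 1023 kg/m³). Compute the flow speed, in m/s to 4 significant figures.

v = 12.21 m/s

The dynamic pressure equals the rise in static pressure at the stagnation point: ΔP = ½ρv².
v = √(2ΔP/ρ) = √(2·76300/1023) = 12.21 m/s.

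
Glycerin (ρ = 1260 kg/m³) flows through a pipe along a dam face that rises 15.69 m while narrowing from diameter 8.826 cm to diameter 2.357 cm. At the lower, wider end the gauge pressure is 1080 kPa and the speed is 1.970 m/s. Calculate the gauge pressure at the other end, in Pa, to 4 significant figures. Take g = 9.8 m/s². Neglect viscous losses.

By continuity, v₂ = v₁·A₁/A₂ = 1.970·(61.18/4.363) = 27.62 m/s.
Applying Bernoulli between the two ends and solving for P₂: P₂ = P₁ + ½ρ(v₁² − v₂²) − ρgΔh.
P₂ = 1080000 + ½·1260·(1.970² − 27.62²) − 1260·9.8·(+15.69) = 1080000 + (-478300) − (193700) = 408000 Pa.

P₂ = 408000 Pa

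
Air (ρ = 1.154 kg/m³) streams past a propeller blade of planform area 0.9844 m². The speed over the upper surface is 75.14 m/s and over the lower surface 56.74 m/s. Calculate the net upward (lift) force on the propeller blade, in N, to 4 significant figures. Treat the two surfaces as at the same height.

With equal heights on the two surfaces, Bernoulli gives P_lower − P_upper = ½ρ(v_upper² − v_lower²).
ΔP = ½·1.154·(75.14² − 56.74²) = 1400 Pa.
Lift = ΔP · A = 1400 × 0.9844 = 1378 N.

F ≈ 1378 N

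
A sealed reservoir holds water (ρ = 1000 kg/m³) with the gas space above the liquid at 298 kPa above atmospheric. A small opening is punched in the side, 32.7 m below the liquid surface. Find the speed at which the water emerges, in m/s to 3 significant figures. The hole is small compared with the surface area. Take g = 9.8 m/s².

Take point 1 at the surface (v₁ ≈ 0) and point 2 at the hole (at atmospheric pressure). Bernoulli: P₁ + ρg h = P_atm + ½ρv₂².
With P₁ − P_atm = 298000 Pa, v₂ = √(2gh + 2ΔP/ρ) = √(2·9.8·32.7 + 2·298000/1000) = 35.2 m/s.

v ≈ 35.2 m/s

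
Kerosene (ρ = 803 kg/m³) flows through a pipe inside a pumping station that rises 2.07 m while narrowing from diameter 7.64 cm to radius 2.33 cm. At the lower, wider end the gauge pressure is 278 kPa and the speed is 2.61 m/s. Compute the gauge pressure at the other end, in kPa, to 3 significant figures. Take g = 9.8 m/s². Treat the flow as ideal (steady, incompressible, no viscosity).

By continuity, v₂ = v₁·A₁/A₂ = 2.61·(45.8/17.1) = 7.02 m/s.
Energy conservation along the streamline gives P₂ = P₁ − ½ρ(v₂² − v₁²) − ρg(h₂ − h₁).
P₂ = 278000 + ½·803·(2.61² − 7.02²) − 803·9.8·(+2.07) = 278000 + (-17000) − (16300) = 245000 Pa.

P₂ ≈ 245 kPa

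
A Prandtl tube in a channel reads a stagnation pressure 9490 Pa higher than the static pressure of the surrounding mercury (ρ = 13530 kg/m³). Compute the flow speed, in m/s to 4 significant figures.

The dynamic pressure equals the rise in static pressure at the stagnation point: ΔP = ½ρv².
v = √(2ΔP/ρ) = √(2·9490/13530) = 1.184 m/s.

v ≈ 1.184 m/s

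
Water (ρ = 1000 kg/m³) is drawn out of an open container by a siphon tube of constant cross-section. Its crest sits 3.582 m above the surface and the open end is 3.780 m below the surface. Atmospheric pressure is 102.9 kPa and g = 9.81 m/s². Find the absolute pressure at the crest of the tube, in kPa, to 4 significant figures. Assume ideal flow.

Bernoulli surface→outlet gives ½v² = g·h_out, so v = √(2·9.81·3.780) = 8.612 m/s.
The bore is uniform, so the speed at the crest is the same v. Bernoulli surface→crest: P_atm = P_top + ½ρv² + ρg·h_top.
P_top = 102900 − ½·1000·8.612² − 1000·9.81·3.582 = 30680 Pa.

P_top ≈ 30.68 kPa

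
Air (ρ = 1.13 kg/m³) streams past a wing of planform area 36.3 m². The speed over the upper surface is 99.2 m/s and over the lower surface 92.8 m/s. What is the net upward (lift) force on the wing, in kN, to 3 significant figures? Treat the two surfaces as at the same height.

The faster flow above has the lower pressure; Bernoulli (same height) gives ΔP = ½ρ(v_up² − v_low²).
ΔP = ½·1.13·(99.2² − 92.8²) = 694 Pa.
Lift = ΔP · A = 694 × 36.3 = 25200 N.

25.2 kN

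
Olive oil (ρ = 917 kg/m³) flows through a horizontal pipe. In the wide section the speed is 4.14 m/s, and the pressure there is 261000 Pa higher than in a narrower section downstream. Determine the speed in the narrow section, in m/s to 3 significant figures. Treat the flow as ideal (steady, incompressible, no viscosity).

v₂ ≈ 24.2 m/s

With h₁ = h₂, rearranging Bernoulli gives v₂ = √(v₁² + 2ΔP/ρ).
v₂ = √(4.14² + 2·261000/917) = √(17.1 + 569) = 24.2 m/s.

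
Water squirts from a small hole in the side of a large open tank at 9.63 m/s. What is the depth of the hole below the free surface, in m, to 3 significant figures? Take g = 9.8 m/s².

Torricelli: v = √(2gh), so h = v²/(2g).
h = 9.63²/(2·9.8) = 92.7/19.60 = 4.73 m.

h ≈ 4.73 m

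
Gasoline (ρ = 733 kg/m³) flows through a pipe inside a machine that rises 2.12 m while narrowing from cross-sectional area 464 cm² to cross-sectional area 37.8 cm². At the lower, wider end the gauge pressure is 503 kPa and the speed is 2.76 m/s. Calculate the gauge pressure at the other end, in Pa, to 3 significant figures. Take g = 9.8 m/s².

By continuity, v₂ = v₁·A₁/A₂ = 2.76·(464/37.8) = 33.9 m/s.
Energy conservation along the streamline gives P₂ = P₁ − ½ρ(v₂² − v₁²) − ρg(h₂ − h₁).
P₂ = 503000 + ½·733·(2.76² − 33.9²) − 733·9.8·(+2.12) = 503000 + (-418000) − (15200) = 69900 Pa.

69900 Pa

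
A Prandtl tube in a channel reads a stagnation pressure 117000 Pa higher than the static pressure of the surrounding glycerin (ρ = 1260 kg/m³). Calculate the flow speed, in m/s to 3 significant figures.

The dynamic pressure equals the rise in static pressure at the stagnation point: ΔP = ½ρv².
v = √(2ΔP/ρ) = √(2·117000/1260) = 13.6 m/s.

v ≈ 13.6 m/s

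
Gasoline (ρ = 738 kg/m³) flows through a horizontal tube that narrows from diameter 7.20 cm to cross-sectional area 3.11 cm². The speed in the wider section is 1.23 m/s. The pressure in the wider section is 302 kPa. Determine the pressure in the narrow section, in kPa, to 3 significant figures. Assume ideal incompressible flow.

207 kPa

The volume flow rate is constant, so v₂ = (A₁/A₂)v₁ = (40.7/3.11)·1.23 = 16.1 m/s.
Bernoulli (h₁ = h₂): P₁ − P₂ = ½ρ(v₂² − v₁²).
P₂ = P₁ − ½ρ(v₂² − v₁²) = 302000 − ½·738·(16.1² − 1.23²) = 302000 − 95100 = 207000 Pa.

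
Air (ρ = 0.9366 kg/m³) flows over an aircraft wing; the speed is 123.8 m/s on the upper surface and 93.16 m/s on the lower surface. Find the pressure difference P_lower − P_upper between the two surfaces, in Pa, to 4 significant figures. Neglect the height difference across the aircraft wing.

Bernoulli (same height): P_lower − P_upper = ½ρ(v_upper² − v_lower²).
ΔP = ½·0.9366·(123.8² − 93.16²) = 3113 Pa.

3113 Pa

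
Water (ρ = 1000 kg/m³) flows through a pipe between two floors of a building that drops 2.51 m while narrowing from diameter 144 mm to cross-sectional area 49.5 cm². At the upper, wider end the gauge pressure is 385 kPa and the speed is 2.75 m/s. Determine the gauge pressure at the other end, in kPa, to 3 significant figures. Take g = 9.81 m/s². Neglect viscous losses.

P₂ ≈ 372 kPa

Continuity gives A₁v₁ = A₂v₂, so v₂ = (163 cm²)/(49.5 cm²) × 2.75 m/s = 9.05 m/s.
Bernoulli: P₁ + ½ρv₁² + ρg h₁ = P₂ + ½ρv₂² + ρg h₂, so P₂ = P₁ + ½ρ(v₁² − v₂²) − ρg(h₂ − h₁).
P₂ = 385000 + ½·1000·(2.75² − 9.05²) − 1000·9.81·(−2.51) = 385000 + (-37100) − (-24600) = 372000 Pa.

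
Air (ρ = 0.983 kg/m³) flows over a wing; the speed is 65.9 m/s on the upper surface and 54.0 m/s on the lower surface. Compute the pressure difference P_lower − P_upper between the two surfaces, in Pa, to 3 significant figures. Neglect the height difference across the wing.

ΔP ≈ 701 Pa

With negligible Δh, P + ½ρv² is constant, so P_low − P_up = ½ρ(v_up² − v_low²).
ΔP = ½·0.983·(65.9² − 54.0²) = 701 Pa.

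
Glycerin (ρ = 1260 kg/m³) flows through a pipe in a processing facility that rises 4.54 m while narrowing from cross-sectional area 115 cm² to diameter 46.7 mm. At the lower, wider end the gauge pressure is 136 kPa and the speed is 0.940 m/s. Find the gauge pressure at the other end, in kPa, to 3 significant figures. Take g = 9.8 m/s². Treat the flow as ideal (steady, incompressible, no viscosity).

P₂ ≈ 55.4 kPa

Continuity gives A₁v₁ = A₂v₂, so v₂ = (115 cm²)/(17.1 cm²) × 0.940 m/s = 6.31 m/s.
Applying Bernoulli between the two ends and solving for P₂: P₂ = P₁ + ½ρ(v₁² − v₂²) − ρgΔh.
P₂ = 136000 + ½·1260·(0.940² − 6.31²) − 1260·9.8·(+4.54) = 136000 + (-24500) − (56100) = 55400 Pa.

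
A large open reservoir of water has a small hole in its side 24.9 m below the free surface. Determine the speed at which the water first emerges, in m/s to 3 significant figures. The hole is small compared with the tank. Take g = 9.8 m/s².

The surface is effectively still and both ends are open, so ½v² = gh and v = √(2·9.8·24.9) = 22.1 m/s.

v ≈ 22.1 m/s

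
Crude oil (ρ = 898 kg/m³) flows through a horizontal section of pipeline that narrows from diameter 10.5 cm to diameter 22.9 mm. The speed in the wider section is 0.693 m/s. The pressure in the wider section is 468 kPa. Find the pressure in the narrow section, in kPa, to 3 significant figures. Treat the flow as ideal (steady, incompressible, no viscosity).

P₂ ≈ 373 kPa

Mass conservation (A₁v₁ = A₂v₂) gives v₂ = 0.693 × 86.6/4.12 = 14.6 m/s.
Along the horizontal streamline, P + ½ρv² is constant.
P₂ = P₁ − ½ρ(v₂² − v₁²) = 468000 − ½·898·(14.6² − 0.693²) = 468000 − 95100 = 373000 Pa.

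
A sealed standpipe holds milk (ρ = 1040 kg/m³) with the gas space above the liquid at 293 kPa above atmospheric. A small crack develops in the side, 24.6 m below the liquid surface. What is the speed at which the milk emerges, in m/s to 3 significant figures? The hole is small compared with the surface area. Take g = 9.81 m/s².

Take point 1 at the surface (v₁ ≈ 0) and point 2 at the hole (at atmospheric pressure). Bernoulli: P₁ + ρg h = P_atm + ½ρv₂².
With P₁ − P_atm = 293000 Pa, v₂ = √(2gh + 2ΔP/ρ) = √(2·9.81·24.6 + 2·293000/1040) = 32.3 m/s.

32.3 m/s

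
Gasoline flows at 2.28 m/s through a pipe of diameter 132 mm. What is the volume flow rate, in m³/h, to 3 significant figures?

Q = A·v = 0.0137 m² × 2.28 m/s = 0.0312 m³/s.
Converting: 0.0312 m³/s × 3600 = 112 m³/h.

Q = 112 m³/h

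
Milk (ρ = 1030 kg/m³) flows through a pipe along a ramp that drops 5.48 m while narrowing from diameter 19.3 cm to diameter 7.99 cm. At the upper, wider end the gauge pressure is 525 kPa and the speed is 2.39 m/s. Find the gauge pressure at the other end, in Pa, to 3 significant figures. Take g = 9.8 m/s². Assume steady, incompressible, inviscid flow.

483000 Pa

Mass conservation (A₁v₁ = A₂v₂) gives v₂ = 2.39 × 293/50.1 = 13.9 m/s.
Energy conservation along the streamline gives P₂ = P₁ − ½ρ(v₂² − v₁²) − ρg(h₂ − h₁).
P₂ = 525000 + ½·1030·(2.39² − 13.9²) − 1030·9.8·(−5.48) = 525000 + (-97200) − (-55300) = 483000 Pa.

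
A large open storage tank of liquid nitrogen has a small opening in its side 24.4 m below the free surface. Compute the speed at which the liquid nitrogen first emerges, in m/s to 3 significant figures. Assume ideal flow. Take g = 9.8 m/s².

Torricelli's result v = √(2gh) gives v = √(2·9.8·24.4) = 21.9 m/s.

v ≈ 21.9 m/s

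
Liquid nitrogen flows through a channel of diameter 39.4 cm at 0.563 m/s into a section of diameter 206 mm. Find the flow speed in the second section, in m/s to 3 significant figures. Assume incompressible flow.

2.06 m/s

By continuity, v₂ = v₁·A₁/A₂ = 0.563·(1220/333) = 2.06 m/s.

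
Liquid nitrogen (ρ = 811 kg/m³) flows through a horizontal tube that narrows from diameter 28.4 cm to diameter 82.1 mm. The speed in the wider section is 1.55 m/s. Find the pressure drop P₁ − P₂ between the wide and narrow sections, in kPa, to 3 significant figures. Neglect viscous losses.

ΔP ≈ 139 kPa

Continuity gives A₁v₁ = A₂v₂, so v₂ = (633 cm²)/(52.9 cm²) × 1.55 m/s = 18.5 m/s.
With no height change, Bernoulli's equation is P₁ + ½ρv₁² = P₂ + ½ρv₂².
P₁ − P₂ = ½·811·(18.5² − 1.55²) = ½·811·342 = 139000 Pa.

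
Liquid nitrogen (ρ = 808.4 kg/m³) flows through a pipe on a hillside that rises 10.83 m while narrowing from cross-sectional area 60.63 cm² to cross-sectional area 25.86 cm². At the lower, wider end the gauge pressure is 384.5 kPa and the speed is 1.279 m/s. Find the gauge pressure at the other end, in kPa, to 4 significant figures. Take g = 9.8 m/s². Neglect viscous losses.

P₂ ≈ 295.7 kPa

By continuity, v₂ = v₁·A₁/A₂ = 1.279·(60.63/25.86) = 2.999 m/s.
Applying Bernoulli between the two ends and solving for P₂: P₂ = P₁ + ½ρ(v₁² − v₂²) − ρgΔh.
P₂ = 384500 + ½·808.4·(1.279² − 2.999²) − 808.4·9.8·(+10.83) = 384500 + (-2973) − (85800) = 295700 Pa.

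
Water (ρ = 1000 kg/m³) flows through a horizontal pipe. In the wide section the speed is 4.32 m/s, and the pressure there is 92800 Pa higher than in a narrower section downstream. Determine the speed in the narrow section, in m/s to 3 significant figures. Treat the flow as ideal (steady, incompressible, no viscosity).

Horizontal Bernoulli: P₁ + ½ρv₁² = P₂ + ½ρv₂², so v₂² = v₁² + 2(P₁ − P₂)/ρ.
v₂ = √(4.32² + 2·92800/1000) = √(18.7 + 186) = 14.3 m/s.

14.3 m/s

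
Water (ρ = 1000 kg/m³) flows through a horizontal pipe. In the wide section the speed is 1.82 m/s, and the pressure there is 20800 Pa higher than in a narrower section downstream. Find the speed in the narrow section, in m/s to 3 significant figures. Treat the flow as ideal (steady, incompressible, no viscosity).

6.70 m/s

Horizontal Bernoulli: P₁ + ½ρv₁² = P₂ + ½ρv₂², so v₂² = v₁² + 2(P₁ − P₂)/ρ.
v₂ = √(1.82² + 2·20800/1000) = √(3.31 + 41.6) = 6.70 m/s.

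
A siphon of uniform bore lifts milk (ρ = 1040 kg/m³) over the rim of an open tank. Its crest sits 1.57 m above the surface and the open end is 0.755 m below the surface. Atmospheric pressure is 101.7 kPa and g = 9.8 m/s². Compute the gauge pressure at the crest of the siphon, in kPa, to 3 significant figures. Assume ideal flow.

P_gauge = -23.7 kPa

From the surface to the outlet (both open to atmosphere, surface at rest): v = √(2g·h_out) = √(2·9.8·0.755) = 3.85 m/s.
Continuity keeps v the same throughout the tube; from surface to crest, P_atm + 0 = P_top + ½ρv² + ρg·h_top.
P_top = 101700 − ½·1040·3.85² − 1040·9.8·1.57 = 78000 Pa. So P_gauge = P_top − P_atm = -23700 Pa.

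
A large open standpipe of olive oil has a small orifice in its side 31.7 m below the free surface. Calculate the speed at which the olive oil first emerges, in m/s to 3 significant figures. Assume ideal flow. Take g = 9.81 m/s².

v = 24.9 m/s

With the surface at rest and both surface and jet at atmospheric pressure, Bernoulli gives ρg h = ½ρv², so v = √(2gh) = √(2·9.81·31.7) = 24.9 m/s.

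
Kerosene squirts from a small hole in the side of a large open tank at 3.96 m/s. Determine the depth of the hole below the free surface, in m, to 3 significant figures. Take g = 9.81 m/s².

h = 0.799 m

For a small hole in a large open tank, ½v² = gh, giving h = v²/(2g).
h = 3.96²/(2·9.81) = 15.7/19.62 = 0.799 m.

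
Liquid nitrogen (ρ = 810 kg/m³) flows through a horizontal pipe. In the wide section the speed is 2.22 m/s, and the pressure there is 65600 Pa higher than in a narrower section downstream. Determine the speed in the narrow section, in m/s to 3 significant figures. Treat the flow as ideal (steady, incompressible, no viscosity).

With h₁ = h₂, rearranging Bernoulli gives v₂ = √(v₁² + 2ΔP/ρ).
v₂ = √(2.22² + 2·65600/810) = √(4.93 + 162) = 12.9 m/s.

v₂ = 12.9 m/s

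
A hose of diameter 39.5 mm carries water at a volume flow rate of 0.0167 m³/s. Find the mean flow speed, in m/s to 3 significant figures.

v ≈ 13.6 m/s

Q = 0.0167 m³/s = 0.0167 m³/s.
v = Q/A = 0.0167 / 0.00123 = 13.6 m/s.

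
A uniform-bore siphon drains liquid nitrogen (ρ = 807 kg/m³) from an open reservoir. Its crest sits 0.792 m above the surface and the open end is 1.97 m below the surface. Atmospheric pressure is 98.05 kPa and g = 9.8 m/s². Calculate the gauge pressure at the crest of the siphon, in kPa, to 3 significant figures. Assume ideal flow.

P_gauge ≈ -21.8 kPa

Bernoulli surface→outlet gives ½v² = g·h_out, so v = √(2·9.8·1.97) = 6.21 m/s.
The bore is uniform, so the speed at the crest is the same v. Bernoulli surface→crest: P_atm = P_top + ½ρv² + ρg·h_top.
P_top = 98050 − ½·807·6.21² − 807·9.8·0.792 = 76200 Pa. So P_gauge = P_top − P_atm = -21800 Pa.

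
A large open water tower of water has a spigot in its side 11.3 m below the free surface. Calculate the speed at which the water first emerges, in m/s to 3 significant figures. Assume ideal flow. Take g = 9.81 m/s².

The surface is effectively still and both ends are open, so ½v² = gh and v = √(2·9.81·11.3) = 14.9 m/s.

14.9 m/s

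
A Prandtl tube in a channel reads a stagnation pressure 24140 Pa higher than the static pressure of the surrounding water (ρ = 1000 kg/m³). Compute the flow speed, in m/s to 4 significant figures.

6.948 m/s

Bernoulli between the free stream and the stagnation point: ½ρv² = P_stag − P_static.
v = √(2ΔP/ρ) = √(2·24140/1000) = 6.948 m/s.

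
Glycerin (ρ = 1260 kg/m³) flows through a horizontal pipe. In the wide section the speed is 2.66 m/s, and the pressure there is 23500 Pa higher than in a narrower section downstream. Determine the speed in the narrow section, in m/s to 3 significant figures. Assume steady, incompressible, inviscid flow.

Horizontal Bernoulli: P₁ + ½ρv₁² = P₂ + ½ρv₂², so v₂² = v₁² + 2(P₁ − P₂)/ρ.
v₂ = √(2.66² + 2·23500/1260) = √(7.08 + 37.3) = 6.66 m/s.

6.66 m/s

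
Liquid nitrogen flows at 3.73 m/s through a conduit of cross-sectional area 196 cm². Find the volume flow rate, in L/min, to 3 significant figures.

Q = A·v = 0.0196 m² × 3.73 m/s = 0.0731 m³/s.
Converting: 0.0731 m³/s × 60000 = 4390 L/min.

Q ≈ 4390 L/min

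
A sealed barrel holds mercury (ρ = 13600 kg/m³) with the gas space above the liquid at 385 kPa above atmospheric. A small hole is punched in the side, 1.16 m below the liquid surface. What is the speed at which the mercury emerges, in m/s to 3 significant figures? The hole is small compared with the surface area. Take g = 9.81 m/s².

v ≈ 8.91 m/s

Take point 1 at the surface (v₁ ≈ 0) and point 2 at the hole (at atmospheric pressure). Bernoulli: P₁ + ρg h = P_atm + ½ρv₂².
With P₁ − P_atm = 385000 Pa, v₂ = √(2gh + 2ΔP/ρ) = √(2·9.81·1.16 + 2·385000/13600) = 8.91 m/s.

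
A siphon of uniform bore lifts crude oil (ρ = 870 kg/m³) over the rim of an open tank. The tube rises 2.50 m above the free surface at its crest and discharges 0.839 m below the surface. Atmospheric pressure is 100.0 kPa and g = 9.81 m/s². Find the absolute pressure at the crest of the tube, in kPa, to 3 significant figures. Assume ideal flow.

Bernoulli surface→outlet gives ½v² = g·h_out, so v = √(2·9.81·0.839) = 4.06 m/s.
The bore is uniform, so the speed at the crest is the same v. Bernoulli surface→crest: P_atm = P_top + ½ρv² + ρg·h_top.
P_top = 100000 − ½·870·4.06² − 870·9.81·2.50 = 71500 Pa.

P_top ≈ 71.5 kPa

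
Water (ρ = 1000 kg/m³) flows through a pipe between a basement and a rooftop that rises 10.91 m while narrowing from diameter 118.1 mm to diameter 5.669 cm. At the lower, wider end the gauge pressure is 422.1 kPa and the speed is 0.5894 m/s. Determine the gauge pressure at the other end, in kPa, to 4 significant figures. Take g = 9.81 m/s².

Continuity gives A₁v₁ = A₂v₂, so v₂ = (109.5 cm²)/(25.24 cm²) × 0.5894 m/s = 2.558 m/s.
Energy conservation along the streamline gives P₂ = P₁ − ½ρ(v₂² − v₁²) − ρg(h₂ − h₁).
P₂ = 422100 + ½·1000·(0.5894² − 2.558²) − 1000·9.81·(+10.91) = 422100 + (-3098) − (107000) = 312000 Pa.

312.0 kPa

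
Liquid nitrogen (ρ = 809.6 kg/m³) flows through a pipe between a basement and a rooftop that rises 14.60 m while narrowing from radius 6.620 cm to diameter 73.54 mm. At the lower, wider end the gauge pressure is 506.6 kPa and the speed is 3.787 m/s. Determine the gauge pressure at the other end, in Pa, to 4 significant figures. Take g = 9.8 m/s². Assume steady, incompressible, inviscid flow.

P₂ = 335600 Pa

The volume flow rate is constant, so v₂ = (A₁/A₂)v₁ = (137.7/42.48)·3.787 = 12.28 m/s.
Applying Bernoulli between the two ends and solving for P₂: P₂ = P₁ + ½ρ(v₁² − v₂²) − ρgΔh.
P₂ = 506600 + ½·809.6·(3.787² − 12.28²) − 809.6·9.8·(+14.60) = 506600 + (-55190) − (115800) = 335600 Pa.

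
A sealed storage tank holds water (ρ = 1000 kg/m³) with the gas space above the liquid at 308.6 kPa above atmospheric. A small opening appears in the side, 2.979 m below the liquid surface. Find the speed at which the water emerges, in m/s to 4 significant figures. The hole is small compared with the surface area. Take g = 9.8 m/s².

v ≈ 25.99 m/s

Take point 1 at the surface (v₁ ≈ 0) and point 2 at the hole (at atmospheric pressure). Bernoulli: P₁ + ρg h = P_atm + ½ρv₂².
With P₁ − P_atm = 308600 Pa, v₂ = √(2gh + 2ΔP/ρ) = √(2·9.8·2.979 + 2·308600/1000) = 25.99 m/s.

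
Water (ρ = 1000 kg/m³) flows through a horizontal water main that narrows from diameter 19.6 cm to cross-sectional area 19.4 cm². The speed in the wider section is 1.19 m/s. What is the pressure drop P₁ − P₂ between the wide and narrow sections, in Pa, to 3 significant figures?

By continuity, v₂ = v₁·A₁/A₂ = 1.19·(302/19.4) = 18.5 m/s.
Bernoulli (h₁ = h₂): P₁ − P₂ = ½ρ(v₂² − v₁²).
P₁ − P₂ = ½·1000·(18.5² − 1.19²) = ½·1000·341 = 171000 Pa.

171000 Pa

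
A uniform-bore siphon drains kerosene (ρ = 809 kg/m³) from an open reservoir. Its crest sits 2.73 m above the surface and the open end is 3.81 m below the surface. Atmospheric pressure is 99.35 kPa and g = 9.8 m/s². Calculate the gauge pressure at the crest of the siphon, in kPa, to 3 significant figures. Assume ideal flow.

P_gauge ≈ -51.9 kPa

Bernoulli surface→outlet gives ½v² = g·h_out, so v = √(2·9.8·3.81) = 8.64 m/s.
With constant cross-section the crest speed equals v; applying Bernoulli from the surface up to the crest, P_top = P_atm − ½ρv² − ρg·h_top.
P_top = 99350 − ½·809·8.64² − 809·9.8·2.73 = 47500 Pa. So P_gauge = P_top − P_atm = -51900 Pa.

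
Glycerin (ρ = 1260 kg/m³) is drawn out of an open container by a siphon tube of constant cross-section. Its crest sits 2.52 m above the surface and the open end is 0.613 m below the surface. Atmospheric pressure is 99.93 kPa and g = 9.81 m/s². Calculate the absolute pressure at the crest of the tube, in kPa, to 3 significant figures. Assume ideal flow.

P_top = 61.2 kPa

Bernoulli surface→outlet gives ½v² = g·h_out, so v = √(2·9.81·0.613) = 3.47 m/s.
The bore is uniform, so the speed at the crest is the same v. Bernoulli surface→crest: P_atm = P_top + ½ρv² + ρg·h_top.
P_top = 99930 − ½·1260·3.47² − 1260·9.81·2.52 = 61200 Pa.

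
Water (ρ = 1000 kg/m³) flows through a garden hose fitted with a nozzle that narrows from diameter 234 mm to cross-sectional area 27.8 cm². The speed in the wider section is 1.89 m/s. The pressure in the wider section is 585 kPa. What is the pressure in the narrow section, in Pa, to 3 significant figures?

P₂ ≈ 159000 Pa

The volume flow rate is constant, so v₂ = (A₁/A₂)v₁ = (430/27.8)·1.89 = 29.2 m/s.
With no height change, Bernoulli's equation is P₁ + ½ρv₁² = P₂ + ½ρv₂².
P₂ = P₁ − ½ρ(v₂² − v₁²) = 585000 − ½·1000·(29.2² − 1.89²) = 585000 − 426000 = 159000 Pa.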